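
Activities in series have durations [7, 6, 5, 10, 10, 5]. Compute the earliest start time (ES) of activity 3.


Activity 3 starts after activities 1 through 2 complete.
Predecessor durations: [7, 6]
ES = 7 + 6 = 13

13


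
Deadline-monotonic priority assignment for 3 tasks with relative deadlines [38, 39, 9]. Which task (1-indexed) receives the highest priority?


Sort tasks by relative deadline (ascending):
  Task 3: deadline = 9
  Task 1: deadline = 38
  Task 2: deadline = 39
Priority order (highest first): [3, 1, 2]
Highest priority task = 3

3


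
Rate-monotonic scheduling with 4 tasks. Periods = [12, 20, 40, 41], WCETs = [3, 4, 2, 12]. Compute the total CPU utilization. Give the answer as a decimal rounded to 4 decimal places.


Compute individual utilizations (exact fractions):
  Task 1: C/T = 3/12 = 1/4 (approx. 0.25)
  Task 2: C/T = 4/20 = 1/5 (approx. 0.2)
  Task 3: C/T = 2/40 = 1/20 (approx. 0.05)
  Task 4: C/T = 12/41 (approx. 0.2927)
Total utilization U = 1/4 + 1/5 + 1/20 + 12/41 = 65/82
Rounded to 4 decimal places: U = 0.7927
RM (Liu & Layland) bound for 4 tasks = 0.756828; compare with U = 65/82 (approx. 0.792683)
bound < U <= 1, so the RM sufficient condition is not met (inconclusive; an exact test such as response-time analysis is needed).

0.7927


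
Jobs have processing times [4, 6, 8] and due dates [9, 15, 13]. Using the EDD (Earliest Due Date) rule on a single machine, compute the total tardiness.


Sort by due date (EDD order): [(4, 9), (8, 13), (6, 15)]
Compute completion times and tardiness:
  Job 1: p=4, d=9, C=4, tardiness=max(0,4-9)=0
  Job 2: p=8, d=13, C=12, tardiness=max(0,12-13)=0
  Job 3: p=6, d=15, C=18, tardiness=max(0,18-15)=3
Total tardiness = 3

3


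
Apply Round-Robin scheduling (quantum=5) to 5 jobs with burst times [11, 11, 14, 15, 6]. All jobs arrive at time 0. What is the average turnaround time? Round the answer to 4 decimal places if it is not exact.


Time quantum = 5
Execution trace:
  J1 runs 5 units, time = 5
  J2 runs 5 units, time = 10
  J3 runs 5 units, time = 15
  J4 runs 5 units, time = 20
  J5 runs 5 units, time = 25
  J1 runs 5 units, time = 30
  J2 runs 5 units, time = 35
  J3 runs 5 units, time = 40
  J4 runs 5 units, time = 45
  J5 runs 1 units, time = 46
  J1 runs 1 units, time = 47
  J2 runs 1 units, time = 48
  J3 runs 4 units, time = 52
  J4 runs 5 units, time = 57
Finish times: [47, 48, 52, 57, 46]
Average turnaround = 250/5 = 50.0

50.0


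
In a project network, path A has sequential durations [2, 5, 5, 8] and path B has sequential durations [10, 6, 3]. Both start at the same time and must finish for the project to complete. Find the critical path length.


Path A total = 2 + 5 + 5 + 8 = 20
Path B total = 10 + 6 + 3 = 19
Critical path = longest path = max(20, 19) = 20

20


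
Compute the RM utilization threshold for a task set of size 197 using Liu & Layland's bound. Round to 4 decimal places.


Compute 2^(1/197) = 1.0035247108
Subtract 1: 1.0035247108 - 1 = 0.0035247108
Multiply by n: 197 * 0.0035247108 = 0.6943680276
Round to 4 dp: 0.6944

0.6944


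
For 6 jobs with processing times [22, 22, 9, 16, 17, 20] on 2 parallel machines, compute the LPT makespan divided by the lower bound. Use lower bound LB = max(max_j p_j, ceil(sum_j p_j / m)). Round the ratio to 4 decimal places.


LPT order: [22, 22, 20, 17, 16, 9]
Machine loads after assignment: [51, 55]
LPT makespan = 55
Lower bound = max(max_job, ceil(total/2)) = max(22, 53) = 53
Ratio = 55 / 53 = 1.0377

1.0377


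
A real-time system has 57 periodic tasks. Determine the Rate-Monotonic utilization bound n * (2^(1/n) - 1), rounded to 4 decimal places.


Compute 2^(1/57) = 1.0122347161
Subtract 1: 1.0122347161 - 1 = 0.0122347161
Multiply by n: 57 * 0.0122347161 = 0.6973788177
Round to 4 dp: 0.6974

0.6974


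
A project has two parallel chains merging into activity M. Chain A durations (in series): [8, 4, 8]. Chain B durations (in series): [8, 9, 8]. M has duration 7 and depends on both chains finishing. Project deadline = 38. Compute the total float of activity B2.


Forward pass: ES(B2) = sum of predecessors on chain B = 8
EF = ES + duration = 8 + 9 = 17
Backward pass: LF(M) = deadline = 38; LS(M) = 38 - 7 = 31
LF(B2) = LS(M) - sum(successors on chain B) = 31 - 8 = 23
LS = LF - duration = 23 - 9 = 14
Total float = LS - ES = 14 - 8 = 6

6


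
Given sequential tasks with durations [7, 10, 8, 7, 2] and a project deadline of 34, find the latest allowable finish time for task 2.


LF(activity 2) = deadline - sum of successor durations
Successors: activities 3 through 5 with durations [8, 7, 2]
Sum of successor durations = 17
LF = 34 - 17 = 17

17


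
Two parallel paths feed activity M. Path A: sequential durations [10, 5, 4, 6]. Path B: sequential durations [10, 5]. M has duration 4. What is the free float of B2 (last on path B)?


ES(B2) = sum of predecessors on chain B = 10
EF(B2) = ES + duration = 10 + 5 = 15
Successor of B2 is M. ES(M) = max(sum(A), sum(B)) = max(25, 15) = 25
Free float = ES(successor) - EF(current) = 25 - 15 = 10

10


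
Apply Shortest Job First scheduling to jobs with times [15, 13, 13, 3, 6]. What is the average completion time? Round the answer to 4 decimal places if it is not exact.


SJF order (ascending): [3, 6, 13, 13, 15]
Completion times:
  Job 1: burst=3, C=3
  Job 2: burst=6, C=9
  Job 3: burst=13, C=22
  Job 4: burst=13, C=35
  Job 5: burst=15, C=50
Average completion = 119/5 = 23.8

23.8


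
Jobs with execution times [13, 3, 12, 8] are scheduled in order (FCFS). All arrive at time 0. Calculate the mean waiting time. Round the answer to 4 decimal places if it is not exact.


FCFS order (as given): [13, 3, 12, 8]
Waiting times:
  Job 1: wait = 0
  Job 2: wait = 13
  Job 3: wait = 16
  Job 4: wait = 28
Sum of waiting times = 57
Average waiting time = 57/4 = 14.25

14.25


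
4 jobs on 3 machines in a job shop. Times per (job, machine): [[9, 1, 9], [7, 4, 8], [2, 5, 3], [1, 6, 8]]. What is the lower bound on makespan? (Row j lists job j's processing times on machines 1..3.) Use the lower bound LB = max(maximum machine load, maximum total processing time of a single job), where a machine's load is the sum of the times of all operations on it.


Machine loads:
  Machine 1: 9 + 7 + 2 + 1 = 19
  Machine 2: 1 + 4 + 5 + 6 = 16
  Machine 3: 9 + 8 + 3 + 8 = 28
Max machine load = 28
Job totals:
  Job 1: 19
  Job 2: 19
  Job 3: 10
  Job 4: 15
Max job total = 19
Lower bound = max(28, 19) = 28

28


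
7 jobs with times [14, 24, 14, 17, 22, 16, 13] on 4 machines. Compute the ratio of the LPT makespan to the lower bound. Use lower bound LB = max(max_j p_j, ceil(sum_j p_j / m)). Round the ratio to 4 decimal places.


LPT order: [24, 22, 17, 16, 14, 14, 13]
Machine loads after assignment: [24, 35, 31, 30]
LPT makespan = 35
Lower bound = max(max_job, ceil(total/4)) = max(24, 30) = 30
Ratio = 35 / 30 = 1.1667

1.1667


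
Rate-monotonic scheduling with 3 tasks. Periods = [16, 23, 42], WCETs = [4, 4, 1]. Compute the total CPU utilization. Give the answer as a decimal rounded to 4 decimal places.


Compute individual utilizations (exact fractions):
  Task 1: C/T = 4/16 = 1/4 (approx. 0.25)
  Task 2: C/T = 4/23 (approx. 0.1739)
  Task 3: C/T = 1/42 (approx. 0.0238)
Total utilization U = 1/4 + 4/23 + 1/42 = 865/1932
Rounded to 4 decimal places: U = 0.4477
RM (Liu & Layland) bound for 3 tasks = 0.779763; compare with U = 865/1932 (approx. 0.447723)
U <= bound, so schedulable by RM sufficient condition.

0.4477


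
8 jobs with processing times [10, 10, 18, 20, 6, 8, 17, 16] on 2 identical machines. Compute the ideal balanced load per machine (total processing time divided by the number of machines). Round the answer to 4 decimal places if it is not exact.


Total processing time = 10 + 10 + 18 + 20 + 6 + 8 + 17 + 16 = 105
Number of machines = 2
Ideal balanced load = 105 / 2 = 52.5

52.5


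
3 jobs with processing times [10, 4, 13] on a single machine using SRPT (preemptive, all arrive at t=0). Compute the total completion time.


Since all jobs arrive at t=0, SRPT equals SPT ordering.
SPT order: [4, 10, 13]
Completion times:
  Job 1: p=4, C=4
  Job 2: p=10, C=14
  Job 3: p=13, C=27
Total completion time = 4 + 14 + 27 = 45

45


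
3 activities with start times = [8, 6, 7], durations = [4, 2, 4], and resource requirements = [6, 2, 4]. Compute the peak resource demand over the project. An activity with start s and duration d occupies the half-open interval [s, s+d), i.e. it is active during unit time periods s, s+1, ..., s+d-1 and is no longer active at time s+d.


Each activity i is active on [start_i, start_i + duration_i).
Compute total resource usage per time slot:
  t=0: active resources = [], total = 0
  t=1: active resources = [], total = 0
  t=2: active resources = [], total = 0
  t=3: active resources = [], total = 0
  t=4: active resources = [], total = 0
  t=5: active resources = [], total = 0
  t=6: active resources = [2], total = 2
  t=7: active resources = [2, 4], total = 6
  t=8: active resources = [6, 4], total = 10
  t=9: active resources = [6, 4], total = 10
  t=10: active resources = [6, 4], total = 10
  t=11: active resources = [6], total = 6
Peak resource demand = 10

10


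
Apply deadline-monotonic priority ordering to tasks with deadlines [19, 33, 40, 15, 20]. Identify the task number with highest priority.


Sort tasks by relative deadline (ascending):
  Task 4: deadline = 15
  Task 1: deadline = 19
  Task 5: deadline = 20
  Task 2: deadline = 33
  Task 3: deadline = 40
Priority order (highest first): [4, 1, 5, 2, 3]
Highest priority task = 4

4


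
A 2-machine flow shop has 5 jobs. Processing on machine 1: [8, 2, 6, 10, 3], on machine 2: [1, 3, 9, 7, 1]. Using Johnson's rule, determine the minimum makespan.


Apply Johnson's rule:
  Group 1 (a <= b): [(2, 2, 3), (3, 6, 9)]
  Group 2 (a > b): [(4, 10, 7), (1, 8, 1), (5, 3, 1)]
Optimal job order: [2, 3, 4, 1, 5]
Schedule:
  Job 2: M1 done at 2, M2 done at 5
  Job 3: M1 done at 8, M2 done at 17
  Job 4: M1 done at 18, M2 done at 25
  Job 1: M1 done at 26, M2 done at 27
  Job 5: M1 done at 29, M2 done at 30
Makespan = 30

30


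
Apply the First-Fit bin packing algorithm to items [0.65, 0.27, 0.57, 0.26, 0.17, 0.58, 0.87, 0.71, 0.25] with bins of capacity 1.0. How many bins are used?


Place items sequentially using First-Fit:
  Item 0.65 -> new Bin 1
  Item 0.27 -> Bin 1 (now 0.92)
  Item 0.57 -> new Bin 2
  Item 0.26 -> Bin 2 (now 0.83)
  Item 0.17 -> Bin 2 (now 1.0)
  Item 0.58 -> new Bin 3
  Item 0.87 -> new Bin 4
  Item 0.71 -> new Bin 5
  Item 0.25 -> Bin 3 (now 0.83)
Total bins used = 5

5


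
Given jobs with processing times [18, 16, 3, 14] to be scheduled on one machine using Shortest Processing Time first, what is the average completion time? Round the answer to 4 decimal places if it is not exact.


Sort jobs by processing time (SPT order): [3, 14, 16, 18]
Compute completion times sequentially:
  Job 1: processing = 3, completes at 3
  Job 2: processing = 14, completes at 17
  Job 3: processing = 16, completes at 33
  Job 4: processing = 18, completes at 51
Sum of completion times = 104
Average completion time = 104/4 = 26.0

26.0


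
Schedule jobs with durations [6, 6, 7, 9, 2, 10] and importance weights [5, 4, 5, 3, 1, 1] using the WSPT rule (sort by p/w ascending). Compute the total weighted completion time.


Compute p/w ratios and sort ascending (WSPT): [(6, 5), (7, 5), (6, 4), (2, 1), (9, 3), (10, 1)]
Compute weighted completion times:
  Job (p=6,w=5): C=6, w*C=5*6=30
  Job (p=7,w=5): C=13, w*C=5*13=65
  Job (p=6,w=4): C=19, w*C=4*19=76
  Job (p=2,w=1): C=21, w*C=1*21=21
  Job (p=9,w=3): C=30, w*C=3*30=90
  Job (p=10,w=1): C=40, w*C=1*40=40
Total weighted completion time = 322

322


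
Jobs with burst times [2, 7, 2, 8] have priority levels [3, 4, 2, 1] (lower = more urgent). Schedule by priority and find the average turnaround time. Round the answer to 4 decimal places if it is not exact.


Sort by priority (ascending = highest first):
Order: [(1, 8), (2, 2), (3, 2), (4, 7)]
Completion times:
  Priority 1, burst=8, C=8
  Priority 2, burst=2, C=10
  Priority 3, burst=2, C=12
  Priority 4, burst=7, C=19
Average turnaround = 49/4 = 12.25

12.25


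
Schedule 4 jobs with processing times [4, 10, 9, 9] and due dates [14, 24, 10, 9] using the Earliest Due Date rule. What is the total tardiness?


Sort by due date (EDD order): [(9, 9), (9, 10), (4, 14), (10, 24)]
Compute completion times and tardiness:
  Job 1: p=9, d=9, C=9, tardiness=max(0,9-9)=0
  Job 2: p=9, d=10, C=18, tardiness=max(0,18-10)=8
  Job 3: p=4, d=14, C=22, tardiness=max(0,22-14)=8
  Job 4: p=10, d=24, C=32, tardiness=max(0,32-24)=8
Total tardiness = 24

24


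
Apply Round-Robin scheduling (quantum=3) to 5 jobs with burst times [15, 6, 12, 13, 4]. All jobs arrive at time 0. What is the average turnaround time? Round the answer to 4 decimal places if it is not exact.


Time quantum = 3
Execution trace:
  J1 runs 3 units, time = 3
  J2 runs 3 units, time = 6
  J3 runs 3 units, time = 9
  J4 runs 3 units, time = 12
  J5 runs 3 units, time = 15
  J1 runs 3 units, time = 18
  J2 runs 3 units, time = 21
  J3 runs 3 units, time = 24
  J4 runs 3 units, time = 27
  J5 runs 1 units, time = 28
  J1 runs 3 units, time = 31
  J3 runs 3 units, time = 34
  J4 runs 3 units, time = 37
  J1 runs 3 units, time = 40
  J3 runs 3 units, time = 43
  J4 runs 3 units, time = 46
  J1 runs 3 units, time = 49
  J4 runs 1 units, time = 50
Finish times: [49, 21, 43, 50, 28]
Average turnaround = 191/5 = 38.2

38.2


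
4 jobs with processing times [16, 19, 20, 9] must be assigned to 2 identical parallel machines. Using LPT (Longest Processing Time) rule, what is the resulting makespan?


Sort jobs in decreasing order (LPT): [20, 19, 16, 9]
Assign each job to the least loaded machine:
  Machine 1: jobs [20, 9], load = 29
  Machine 2: jobs [19, 16], load = 35
Makespan = max load = 35

35


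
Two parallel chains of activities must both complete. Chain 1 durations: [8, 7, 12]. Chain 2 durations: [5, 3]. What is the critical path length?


Path A total = 8 + 7 + 12 = 27
Path B total = 5 + 3 = 8
Critical path = longest path = max(27, 8) = 27

27


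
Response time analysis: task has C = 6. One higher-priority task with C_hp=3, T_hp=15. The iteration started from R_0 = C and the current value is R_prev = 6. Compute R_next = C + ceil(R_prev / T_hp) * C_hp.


R_next = C + ceil(R_prev / T_hp) * C_hp
ceil(6 / 15) = ceil(0.4) = 1
Interference = 1 * 3 = 3
R_next = 6 + 3 = 9

9


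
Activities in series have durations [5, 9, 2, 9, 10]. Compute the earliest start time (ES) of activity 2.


Activity 2 starts after activities 1 through 1 complete.
Predecessor durations: [5]
ES = 5 = 5

5


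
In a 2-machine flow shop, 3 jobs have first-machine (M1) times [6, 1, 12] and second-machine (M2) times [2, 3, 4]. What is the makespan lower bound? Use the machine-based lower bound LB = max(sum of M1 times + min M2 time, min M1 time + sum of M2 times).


LB1 = sum(M1 times) + min(M2 times) = 19 + 2 = 21
LB2 = min(M1 times) + sum(M2 times) = 1 + 9 = 10
Lower bound = max(LB1, LB2) = max(21, 10) = 21

21


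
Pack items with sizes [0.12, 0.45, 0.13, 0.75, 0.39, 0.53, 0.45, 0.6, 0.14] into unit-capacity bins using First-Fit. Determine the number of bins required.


Place items sequentially using First-Fit:
  Item 0.12 -> new Bin 1
  Item 0.45 -> Bin 1 (now 0.57)
  Item 0.13 -> Bin 1 (now 0.7)
  Item 0.75 -> new Bin 2
  Item 0.39 -> new Bin 3
  Item 0.53 -> Bin 3 (now 0.92)
  Item 0.45 -> new Bin 4
  Item 0.6 -> new Bin 5
  Item 0.14 -> Bin 1 (now 0.84)
Total bins used = 5

5


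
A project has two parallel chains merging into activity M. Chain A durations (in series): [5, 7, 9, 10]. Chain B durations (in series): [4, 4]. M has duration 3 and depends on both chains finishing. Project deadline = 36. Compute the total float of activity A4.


Forward pass: ES(A4) = sum of predecessors on chain A = 21
EF = ES + duration = 21 + 10 = 31
Backward pass: LF(M) = deadline = 36; LS(M) = 36 - 3 = 33
LF(A4) = LS(M) - sum(successors on chain A) = 33 - 0 = 33
LS = LF - duration = 33 - 10 = 23
Total float = LS - ES = 23 - 21 = 2

2


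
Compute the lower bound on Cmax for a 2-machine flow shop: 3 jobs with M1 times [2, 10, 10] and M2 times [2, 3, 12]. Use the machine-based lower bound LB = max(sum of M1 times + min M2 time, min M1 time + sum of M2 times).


LB1 = sum(M1 times) + min(M2 times) = 22 + 2 = 24
LB2 = min(M1 times) + sum(M2 times) = 2 + 17 = 19
Lower bound = max(LB1, LB2) = max(24, 19) = 24

24


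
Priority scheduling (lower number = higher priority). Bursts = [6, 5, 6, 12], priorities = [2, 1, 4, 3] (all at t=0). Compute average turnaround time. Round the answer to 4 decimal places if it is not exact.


Sort by priority (ascending = highest first):
Order: [(1, 5), (2, 6), (3, 12), (4, 6)]
Completion times:
  Priority 1, burst=5, C=5
  Priority 2, burst=6, C=11
  Priority 3, burst=12, C=23
  Priority 4, burst=6, C=29
Average turnaround = 68/4 = 17.0

17.0


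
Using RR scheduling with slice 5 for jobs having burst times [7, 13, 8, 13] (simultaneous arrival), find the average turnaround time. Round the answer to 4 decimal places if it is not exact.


Time quantum = 5
Execution trace:
  J1 runs 5 units, time = 5
  J2 runs 5 units, time = 10
  J3 runs 5 units, time = 15
  J4 runs 5 units, time = 20
  J1 runs 2 units, time = 22
  J2 runs 5 units, time = 27
  J3 runs 3 units, time = 30
  J4 runs 5 units, time = 35
  J2 runs 3 units, time = 38
  J4 runs 3 units, time = 41
Finish times: [22, 38, 30, 41]
Average turnaround = 131/4 = 32.75

32.75


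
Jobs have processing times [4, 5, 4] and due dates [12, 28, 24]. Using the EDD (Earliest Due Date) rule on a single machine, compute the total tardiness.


Sort by due date (EDD order): [(4, 12), (4, 24), (5, 28)]
Compute completion times and tardiness:
  Job 1: p=4, d=12, C=4, tardiness=max(0,4-12)=0
  Job 2: p=4, d=24, C=8, tardiness=max(0,8-24)=0
  Job 3: p=5, d=28, C=13, tardiness=max(0,13-28)=0
Total tardiness = 0

0


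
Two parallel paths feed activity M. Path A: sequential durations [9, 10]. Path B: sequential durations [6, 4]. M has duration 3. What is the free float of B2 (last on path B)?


ES(B2) = sum of predecessors on chain B = 6
EF(B2) = ES + duration = 6 + 4 = 10
Successor of B2 is M. ES(M) = max(sum(A), sum(B)) = max(19, 10) = 19
Free float = ES(successor) - EF(current) = 19 - 10 = 9

9


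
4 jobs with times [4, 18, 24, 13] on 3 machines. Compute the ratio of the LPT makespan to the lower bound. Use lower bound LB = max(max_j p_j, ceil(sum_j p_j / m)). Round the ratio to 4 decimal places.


LPT order: [24, 18, 13, 4]
Machine loads after assignment: [24, 18, 17]
LPT makespan = 24
Lower bound = max(max_job, ceil(total/3)) = max(24, 20) = 24
Ratio = 24 / 24 = 1.0

1.0


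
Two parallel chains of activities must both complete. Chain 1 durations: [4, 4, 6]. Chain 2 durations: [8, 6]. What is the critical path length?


Path A total = 4 + 4 + 6 = 14
Path B total = 8 + 6 = 14
Critical path = longest path = max(14, 14) = 14

14


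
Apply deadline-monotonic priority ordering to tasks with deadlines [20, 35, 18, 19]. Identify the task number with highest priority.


Sort tasks by relative deadline (ascending):
  Task 3: deadline = 18
  Task 4: deadline = 19
  Task 1: deadline = 20
  Task 2: deadline = 35
Priority order (highest first): [3, 4, 1, 2]
Highest priority task = 3

3


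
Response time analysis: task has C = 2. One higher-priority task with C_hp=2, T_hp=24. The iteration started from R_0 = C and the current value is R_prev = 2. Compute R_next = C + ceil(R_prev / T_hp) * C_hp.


R_next = C + ceil(R_prev / T_hp) * C_hp
ceil(2 / 24) = ceil(0.0833) = 1
Interference = 1 * 2 = 2
R_next = 2 + 2 = 4

4


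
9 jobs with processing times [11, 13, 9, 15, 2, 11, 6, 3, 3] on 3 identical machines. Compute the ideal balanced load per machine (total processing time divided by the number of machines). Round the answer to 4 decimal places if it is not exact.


Total processing time = 11 + 13 + 9 + 15 + 2 + 11 + 6 + 3 + 3 = 73
Number of machines = 3
Ideal balanced load = 73 / 3 = 24.3333

24.3333


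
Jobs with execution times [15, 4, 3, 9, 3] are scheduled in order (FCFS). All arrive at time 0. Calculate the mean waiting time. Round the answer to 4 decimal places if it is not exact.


FCFS order (as given): [15, 4, 3, 9, 3]
Waiting times:
  Job 1: wait = 0
  Job 2: wait = 15
  Job 3: wait = 19
  Job 4: wait = 22
  Job 5: wait = 31
Sum of waiting times = 87
Average waiting time = 87/5 = 17.4

17.4


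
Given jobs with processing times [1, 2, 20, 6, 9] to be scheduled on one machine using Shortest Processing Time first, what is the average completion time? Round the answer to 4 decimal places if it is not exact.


Sort jobs by processing time (SPT order): [1, 2, 6, 9, 20]
Compute completion times sequentially:
  Job 1: processing = 1, completes at 1
  Job 2: processing = 2, completes at 3
  Job 3: processing = 6, completes at 9
  Job 4: processing = 9, completes at 18
  Job 5: processing = 20, completes at 38
Sum of completion times = 69
Average completion time = 69/5 = 13.8

13.8


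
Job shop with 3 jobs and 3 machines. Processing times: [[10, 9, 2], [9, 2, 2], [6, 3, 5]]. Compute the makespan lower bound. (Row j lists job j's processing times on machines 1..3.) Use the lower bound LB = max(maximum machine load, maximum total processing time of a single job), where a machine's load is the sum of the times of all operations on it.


Machine loads:
  Machine 1: 10 + 9 + 6 = 25
  Machine 2: 9 + 2 + 3 = 14
  Machine 3: 2 + 2 + 5 = 9
Max machine load = 25
Job totals:
  Job 1: 21
  Job 2: 13
  Job 3: 14
Max job total = 21
Lower bound = max(25, 21) = 25

25


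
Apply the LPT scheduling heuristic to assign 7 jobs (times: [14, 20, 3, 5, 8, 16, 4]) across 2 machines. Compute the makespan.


Sort jobs in decreasing order (LPT): [20, 16, 14, 8, 5, 4, 3]
Assign each job to the least loaded machine:
  Machine 1: jobs [20, 8, 5, 3], load = 36
  Machine 2: jobs [16, 14, 4], load = 34
Makespan = max load = 36

36


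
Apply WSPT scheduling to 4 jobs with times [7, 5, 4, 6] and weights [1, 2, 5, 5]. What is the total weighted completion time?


Compute p/w ratios and sort ascending (WSPT): [(4, 5), (6, 5), (5, 2), (7, 1)]
Compute weighted completion times:
  Job (p=4,w=5): C=4, w*C=5*4=20
  Job (p=6,w=5): C=10, w*C=5*10=50
  Job (p=5,w=2): C=15, w*C=2*15=30
  Job (p=7,w=1): C=22, w*C=1*22=22
Total weighted completion time = 122

122


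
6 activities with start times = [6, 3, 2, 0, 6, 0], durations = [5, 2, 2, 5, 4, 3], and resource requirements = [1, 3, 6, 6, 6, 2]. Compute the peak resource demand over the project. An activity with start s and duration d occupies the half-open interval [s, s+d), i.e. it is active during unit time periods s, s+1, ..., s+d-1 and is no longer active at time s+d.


Each activity i is active on [start_i, start_i + duration_i).
Compute total resource usage per time slot:
  t=0: active resources = [6, 2], total = 8
  t=1: active resources = [6, 2], total = 8
  t=2: active resources = [6, 6, 2], total = 14
  t=3: active resources = [3, 6, 6], total = 15
  t=4: active resources = [3, 6], total = 9
  t=5: active resources = [], total = 0
  t=6: active resources = [1, 6], total = 7
  t=7: active resources = [1, 6], total = 7
  t=8: active resources = [1, 6], total = 7
  t=9: active resources = [1, 6], total = 7
  t=10: active resources = [1], total = 1
Peak resource demand = 15

15


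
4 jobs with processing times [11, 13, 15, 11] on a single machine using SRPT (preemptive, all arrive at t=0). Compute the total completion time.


Since all jobs arrive at t=0, SRPT equals SPT ordering.
SPT order: [11, 11, 13, 15]
Completion times:
  Job 1: p=11, C=11
  Job 2: p=11, C=22
  Job 3: p=13, C=35
  Job 4: p=15, C=50
Total completion time = 11 + 22 + 35 + 50 = 118

118


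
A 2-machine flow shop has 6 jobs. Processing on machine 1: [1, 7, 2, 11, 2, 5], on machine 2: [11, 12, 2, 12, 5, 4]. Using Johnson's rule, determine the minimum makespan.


Apply Johnson's rule:
  Group 1 (a <= b): [(1, 1, 11), (3, 2, 2), (5, 2, 5), (2, 7, 12), (4, 11, 12)]
  Group 2 (a > b): [(6, 5, 4)]
Optimal job order: [1, 3, 5, 2, 4, 6]
Schedule:
  Job 1: M1 done at 1, M2 done at 12
  Job 3: M1 done at 3, M2 done at 14
  Job 5: M1 done at 5, M2 done at 19
  Job 2: M1 done at 12, M2 done at 31
  Job 4: M1 done at 23, M2 done at 43
  Job 6: M1 done at 28, M2 done at 47
Makespan = 47

47


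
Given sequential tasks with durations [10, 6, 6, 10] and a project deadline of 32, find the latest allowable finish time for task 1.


LF(activity 1) = deadline - sum of successor durations
Successors: activities 2 through 4 with durations [6, 6, 10]
Sum of successor durations = 22
LF = 32 - 22 = 10

10


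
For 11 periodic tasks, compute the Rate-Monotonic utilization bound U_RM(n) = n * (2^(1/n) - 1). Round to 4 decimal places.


Compute 2^(1/11) = 1.0650410894
Subtract 1: 1.0650410894 - 1 = 0.0650410894
Multiply by n: 11 * 0.0650410894 = 0.7154519834
Round to 4 dp: 0.7155

0.7155


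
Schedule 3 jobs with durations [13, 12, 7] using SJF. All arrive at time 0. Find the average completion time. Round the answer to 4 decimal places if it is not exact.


SJF order (ascending): [7, 12, 13]
Completion times:
  Job 1: burst=7, C=7
  Job 2: burst=12, C=19
  Job 3: burst=13, C=32
Average completion = 58/3 = 19.3333

19.3333


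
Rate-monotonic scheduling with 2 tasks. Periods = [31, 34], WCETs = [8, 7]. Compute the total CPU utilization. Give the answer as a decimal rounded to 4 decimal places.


Compute individual utilizations (exact fractions):
  Task 1: C/T = 8/31 (approx. 0.2581)
  Task 2: C/T = 7/34 (approx. 0.2059)
Total utilization U = 8/31 + 7/34 = 489/1054
Rounded to 4 decimal places: U = 0.4639
RM (Liu & Layland) bound for 2 tasks = 0.828427; compare with U = 489/1054 (approx. 0.463947)
U <= bound, so schedulable by RM sufficient condition.

0.4639


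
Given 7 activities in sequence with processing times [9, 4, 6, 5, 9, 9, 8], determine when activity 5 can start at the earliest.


Activity 5 starts after activities 1 through 4 complete.
Predecessor durations: [9, 4, 6, 5]
ES = 9 + 4 + 6 + 5 = 24

24


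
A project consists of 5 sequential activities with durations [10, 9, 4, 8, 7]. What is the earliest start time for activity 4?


Activity 4 starts after activities 1 through 3 complete.
Predecessor durations: [10, 9, 4]
ES = 10 + 9 + 4 = 23

23


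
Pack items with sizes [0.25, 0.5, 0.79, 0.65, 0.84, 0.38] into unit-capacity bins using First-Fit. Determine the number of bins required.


Place items sequentially using First-Fit:
  Item 0.25 -> new Bin 1
  Item 0.5 -> Bin 1 (now 0.75)
  Item 0.79 -> new Bin 2
  Item 0.65 -> new Bin 3
  Item 0.84 -> new Bin 4
  Item 0.38 -> new Bin 5
Total bins used = 5

5


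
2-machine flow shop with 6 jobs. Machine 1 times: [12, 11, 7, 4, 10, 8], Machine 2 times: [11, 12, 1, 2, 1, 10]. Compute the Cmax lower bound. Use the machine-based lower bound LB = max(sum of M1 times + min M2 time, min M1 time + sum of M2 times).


LB1 = sum(M1 times) + min(M2 times) = 52 + 1 = 53
LB2 = min(M1 times) + sum(M2 times) = 4 + 37 = 41
Lower bound = max(LB1, LB2) = max(53, 41) = 53

53


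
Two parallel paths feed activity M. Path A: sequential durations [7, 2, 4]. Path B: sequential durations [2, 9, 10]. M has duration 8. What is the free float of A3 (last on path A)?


ES(A3) = sum of predecessors on chain A = 9
EF(A3) = ES + duration = 9 + 4 = 13
Successor of A3 is M. ES(M) = max(sum(A), sum(B)) = max(13, 21) = 21
Free float = ES(successor) - EF(current) = 21 - 13 = 8

8


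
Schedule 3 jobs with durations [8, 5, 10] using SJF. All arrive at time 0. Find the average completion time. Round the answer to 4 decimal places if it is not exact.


SJF order (ascending): [5, 8, 10]
Completion times:
  Job 1: burst=5, C=5
  Job 2: burst=8, C=13
  Job 3: burst=10, C=23
Average completion = 41/3 = 13.6667

13.6667


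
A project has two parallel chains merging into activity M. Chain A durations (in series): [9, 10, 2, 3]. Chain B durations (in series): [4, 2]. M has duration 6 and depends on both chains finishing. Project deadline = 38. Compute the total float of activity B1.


Forward pass: ES(B1) = sum of predecessors on chain B = 0
EF = ES + duration = 0 + 4 = 4
Backward pass: LF(M) = deadline = 38; LS(M) = 38 - 6 = 32
LF(B1) = LS(M) - sum(successors on chain B) = 32 - 2 = 30
LS = LF - duration = 30 - 4 = 26
Total float = LS - ES = 26 - 0 = 26

26


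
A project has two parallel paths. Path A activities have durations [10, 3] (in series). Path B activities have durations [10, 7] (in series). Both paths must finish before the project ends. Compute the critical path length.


Path A total = 10 + 3 = 13
Path B total = 10 + 7 = 17
Critical path = longest path = max(13, 17) = 17

17


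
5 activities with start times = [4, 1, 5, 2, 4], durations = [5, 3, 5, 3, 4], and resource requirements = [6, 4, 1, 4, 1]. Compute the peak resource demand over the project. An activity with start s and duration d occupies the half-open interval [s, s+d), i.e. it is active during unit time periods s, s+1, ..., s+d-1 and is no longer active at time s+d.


Each activity i is active on [start_i, start_i + duration_i).
Compute total resource usage per time slot:
  t=0: active resources = [], total = 0
  t=1: active resources = [4], total = 4
  t=2: active resources = [4, 4], total = 8
  t=3: active resources = [4, 4], total = 8
  t=4: active resources = [6, 4, 1], total = 11
  t=5: active resources = [6, 1, 1], total = 8
  t=6: active resources = [6, 1, 1], total = 8
  t=7: active resources = [6, 1, 1], total = 8
  t=8: active resources = [6, 1], total = 7
  t=9: active resources = [1], total = 1
Peak resource demand = 11

11


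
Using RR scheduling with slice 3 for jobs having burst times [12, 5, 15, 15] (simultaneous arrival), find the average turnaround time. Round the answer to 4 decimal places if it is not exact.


Time quantum = 3
Execution trace:
  J1 runs 3 units, time = 3
  J2 runs 3 units, time = 6
  J3 runs 3 units, time = 9
  J4 runs 3 units, time = 12
  J1 runs 3 units, time = 15
  J2 runs 2 units, time = 17
  J3 runs 3 units, time = 20
  J4 runs 3 units, time = 23
  J1 runs 3 units, time = 26
  J3 runs 3 units, time = 29
  J4 runs 3 units, time = 32
  J1 runs 3 units, time = 35
  J3 runs 3 units, time = 38
  J4 runs 3 units, time = 41
  J3 runs 3 units, time = 44
  J4 runs 3 units, time = 47
Finish times: [35, 17, 44, 47]
Average turnaround = 143/4 = 35.75

35.75


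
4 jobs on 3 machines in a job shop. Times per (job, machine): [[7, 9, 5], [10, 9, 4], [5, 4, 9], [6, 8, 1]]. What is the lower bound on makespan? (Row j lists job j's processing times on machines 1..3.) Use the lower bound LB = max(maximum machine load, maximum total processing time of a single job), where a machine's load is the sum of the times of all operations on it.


Machine loads:
  Machine 1: 7 + 10 + 5 + 6 = 28
  Machine 2: 9 + 9 + 4 + 8 = 30
  Machine 3: 5 + 4 + 9 + 1 = 19
Max machine load = 30
Job totals:
  Job 1: 21
  Job 2: 23
  Job 3: 18
  Job 4: 15
Max job total = 23
Lower bound = max(30, 23) = 30

30


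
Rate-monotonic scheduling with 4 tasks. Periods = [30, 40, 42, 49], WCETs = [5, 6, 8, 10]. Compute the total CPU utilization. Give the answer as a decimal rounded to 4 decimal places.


Compute individual utilizations (exact fractions):
  Task 1: C/T = 5/30 = 1/6 (approx. 0.1667)
  Task 2: C/T = 6/40 = 3/20 (approx. 0.15)
  Task 3: C/T = 8/42 = 4/21 (approx. 0.1905)
  Task 4: C/T = 10/49 (approx. 0.2041)
Total utilization U = 1/6 + 3/20 + 4/21 + 10/49 = 697/980
Rounded to 4 decimal places: U = 0.7112
RM (Liu & Layland) bound for 4 tasks = 0.756828; compare with U = 697/980 (approx. 0.711224)
U <= bound, so schedulable by RM sufficient condition.

0.7112


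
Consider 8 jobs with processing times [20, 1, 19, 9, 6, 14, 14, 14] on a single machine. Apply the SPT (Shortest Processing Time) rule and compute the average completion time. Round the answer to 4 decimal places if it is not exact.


Sort jobs by processing time (SPT order): [1, 6, 9, 14, 14, 14, 19, 20]
Compute completion times sequentially:
  Job 1: processing = 1, completes at 1
  Job 2: processing = 6, completes at 7
  Job 3: processing = 9, completes at 16
  Job 4: processing = 14, completes at 30
  Job 5: processing = 14, completes at 44
  Job 6: processing = 14, completes at 58
  Job 7: processing = 19, completes at 77
  Job 8: processing = 20, completes at 97
Sum of completion times = 330
Average completion time = 330/8 = 41.25

41.25


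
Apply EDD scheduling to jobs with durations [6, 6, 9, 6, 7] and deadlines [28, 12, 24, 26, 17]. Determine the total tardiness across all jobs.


Sort by due date (EDD order): [(6, 12), (7, 17), (9, 24), (6, 26), (6, 28)]
Compute completion times and tardiness:
  Job 1: p=6, d=12, C=6, tardiness=max(0,6-12)=0
  Job 2: p=7, d=17, C=13, tardiness=max(0,13-17)=0
  Job 3: p=9, d=24, C=22, tardiness=max(0,22-24)=0
  Job 4: p=6, d=26, C=28, tardiness=max(0,28-26)=2
  Job 5: p=6, d=28, C=34, tardiness=max(0,34-28)=6
Total tardiness = 8

8


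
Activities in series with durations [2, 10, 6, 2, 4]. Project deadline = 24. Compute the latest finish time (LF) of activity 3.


LF(activity 3) = deadline - sum of successor durations
Successors: activities 4 through 5 with durations [2, 4]
Sum of successor durations = 6
LF = 24 - 6 = 18

18


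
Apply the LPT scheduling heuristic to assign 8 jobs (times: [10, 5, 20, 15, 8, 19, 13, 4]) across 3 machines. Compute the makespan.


Sort jobs in decreasing order (LPT): [20, 19, 15, 13, 10, 8, 5, 4]
Assign each job to the least loaded machine:
  Machine 1: jobs [20, 8, 5], load = 33
  Machine 2: jobs [19, 10], load = 29
  Machine 3: jobs [15, 13, 4], load = 32
Makespan = max load = 33

33


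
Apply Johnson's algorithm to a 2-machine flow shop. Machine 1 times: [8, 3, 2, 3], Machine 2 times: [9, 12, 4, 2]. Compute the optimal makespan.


Apply Johnson's rule:
  Group 1 (a <= b): [(3, 2, 4), (2, 3, 12), (1, 8, 9)]
  Group 2 (a > b): [(4, 3, 2)]
Optimal job order: [3, 2, 1, 4]
Schedule:
  Job 3: M1 done at 2, M2 done at 6
  Job 2: M1 done at 5, M2 done at 18
  Job 1: M1 done at 13, M2 done at 27
  Job 4: M1 done at 16, M2 done at 29
Makespan = 29

29


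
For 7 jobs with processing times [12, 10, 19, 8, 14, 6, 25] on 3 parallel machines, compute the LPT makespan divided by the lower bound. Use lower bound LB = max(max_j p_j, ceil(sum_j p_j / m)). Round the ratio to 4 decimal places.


LPT order: [25, 19, 14, 12, 10, 8, 6]
Machine loads after assignment: [33, 29, 32]
LPT makespan = 33
Lower bound = max(max_job, ceil(total/3)) = max(25, 32) = 32
Ratio = 33 / 32 = 1.0313

1.0313


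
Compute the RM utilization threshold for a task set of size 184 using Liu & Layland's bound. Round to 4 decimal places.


Compute 2^(1/184) = 1.0037742087
Subtract 1: 1.0037742087 - 1 = 0.0037742087
Multiply by n: 184 * 0.0037742087 = 0.6944544008
Round to 4 dp: 0.6945

0.6945


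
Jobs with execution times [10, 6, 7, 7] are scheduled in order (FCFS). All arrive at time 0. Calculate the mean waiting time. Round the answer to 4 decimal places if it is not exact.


FCFS order (as given): [10, 6, 7, 7]
Waiting times:
  Job 1: wait = 0
  Job 2: wait = 10
  Job 3: wait = 16
  Job 4: wait = 23
Sum of waiting times = 49
Average waiting time = 49/4 = 12.25

12.25


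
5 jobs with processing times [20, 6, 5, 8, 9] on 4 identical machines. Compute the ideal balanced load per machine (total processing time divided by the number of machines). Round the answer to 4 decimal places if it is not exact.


Total processing time = 20 + 6 + 5 + 8 + 9 = 48
Number of machines = 4
Ideal balanced load = 48 / 4 = 12.0

12.0


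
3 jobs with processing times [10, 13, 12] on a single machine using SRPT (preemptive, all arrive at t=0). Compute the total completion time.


Since all jobs arrive at t=0, SRPT equals SPT ordering.
SPT order: [10, 12, 13]
Completion times:
  Job 1: p=10, C=10
  Job 2: p=12, C=22
  Job 3: p=13, C=35
Total completion time = 10 + 22 + 35 = 67

67


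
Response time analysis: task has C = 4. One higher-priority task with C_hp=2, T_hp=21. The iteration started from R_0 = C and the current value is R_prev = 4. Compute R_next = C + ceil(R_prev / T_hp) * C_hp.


R_next = C + ceil(R_prev / T_hp) * C_hp
ceil(4 / 21) = ceil(0.1905) = 1
Interference = 1 * 2 = 2
R_next = 4 + 2 = 6

6


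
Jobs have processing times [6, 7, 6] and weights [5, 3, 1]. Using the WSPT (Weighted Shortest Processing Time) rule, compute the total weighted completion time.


Compute p/w ratios and sort ascending (WSPT): [(6, 5), (7, 3), (6, 1)]
Compute weighted completion times:
  Job (p=6,w=5): C=6, w*C=5*6=30
  Job (p=7,w=3): C=13, w*C=3*13=39
  Job (p=6,w=1): C=19, w*C=1*19=19
Total weighted completion time = 88

88


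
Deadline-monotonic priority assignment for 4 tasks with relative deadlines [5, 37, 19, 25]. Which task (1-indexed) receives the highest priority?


Sort tasks by relative deadline (ascending):
  Task 1: deadline = 5
  Task 3: deadline = 19
  Task 4: deadline = 25
  Task 2: deadline = 37
Priority order (highest first): [1, 3, 4, 2]
Highest priority task = 1

1


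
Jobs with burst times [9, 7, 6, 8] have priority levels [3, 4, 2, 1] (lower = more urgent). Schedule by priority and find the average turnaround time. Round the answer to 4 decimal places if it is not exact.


Sort by priority (ascending = highest first):
Order: [(1, 8), (2, 6), (3, 9), (4, 7)]
Completion times:
  Priority 1, burst=8, C=8
  Priority 2, burst=6, C=14
  Priority 3, burst=9, C=23
  Priority 4, burst=7, C=30
Average turnaround = 75/4 = 18.75

18.75


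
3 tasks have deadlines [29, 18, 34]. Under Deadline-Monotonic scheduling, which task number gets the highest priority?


Sort tasks by relative deadline (ascending):
  Task 2: deadline = 18
  Task 1: deadline = 29
  Task 3: deadline = 34
Priority order (highest first): [2, 1, 3]
Highest priority task = 2

2


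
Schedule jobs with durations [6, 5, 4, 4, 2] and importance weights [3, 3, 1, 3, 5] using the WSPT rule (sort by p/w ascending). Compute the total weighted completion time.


Compute p/w ratios and sort ascending (WSPT): [(2, 5), (4, 3), (5, 3), (6, 3), (4, 1)]
Compute weighted completion times:
  Job (p=2,w=5): C=2, w*C=5*2=10
  Job (p=4,w=3): C=6, w*C=3*6=18
  Job (p=5,w=3): C=11, w*C=3*11=33
  Job (p=6,w=3): C=17, w*C=3*17=51
  Job (p=4,w=1): C=21, w*C=1*21=21
Total weighted completion time = 133

133


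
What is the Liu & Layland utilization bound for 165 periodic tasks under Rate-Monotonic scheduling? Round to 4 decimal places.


Compute 2^(1/165) = 1.0042097281
Subtract 1: 1.0042097281 - 1 = 0.0042097281
Multiply by n: 165 * 0.0042097281 = 0.6946051365
Round to 4 dp: 0.6946

0.6946


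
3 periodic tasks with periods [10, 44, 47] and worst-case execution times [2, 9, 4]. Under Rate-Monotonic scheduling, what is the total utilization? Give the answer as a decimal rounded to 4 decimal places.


Compute individual utilizations (exact fractions):
  Task 1: C/T = 2/10 = 1/5 (approx. 0.2)
  Task 2: C/T = 9/44 (approx. 0.2045)
  Task 3: C/T = 4/47 (approx. 0.0851)
Total utilization U = 1/5 + 9/44 + 4/47 = 5063/10340
Rounded to 4 decimal places: U = 0.4897
RM (Liu & Layland) bound for 3 tasks = 0.779763; compare with U = 5063/10340 (approx. 0.489652)
U <= bound, so schedulable by RM sufficient condition.

0.4897


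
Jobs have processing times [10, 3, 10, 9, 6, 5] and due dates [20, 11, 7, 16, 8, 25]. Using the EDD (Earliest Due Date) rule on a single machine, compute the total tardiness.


Sort by due date (EDD order): [(10, 7), (6, 8), (3, 11), (9, 16), (10, 20), (5, 25)]
Compute completion times and tardiness:
  Job 1: p=10, d=7, C=10, tardiness=max(0,10-7)=3
  Job 2: p=6, d=8, C=16, tardiness=max(0,16-8)=8
  Job 3: p=3, d=11, C=19, tardiness=max(0,19-11)=8
  Job 4: p=9, d=16, C=28, tardiness=max(0,28-16)=12
  Job 5: p=10, d=20, C=38, tardiness=max(0,38-20)=18
  Job 6: p=5, d=25, C=43, tardiness=max(0,43-25)=18
Total tardiness = 67

67
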